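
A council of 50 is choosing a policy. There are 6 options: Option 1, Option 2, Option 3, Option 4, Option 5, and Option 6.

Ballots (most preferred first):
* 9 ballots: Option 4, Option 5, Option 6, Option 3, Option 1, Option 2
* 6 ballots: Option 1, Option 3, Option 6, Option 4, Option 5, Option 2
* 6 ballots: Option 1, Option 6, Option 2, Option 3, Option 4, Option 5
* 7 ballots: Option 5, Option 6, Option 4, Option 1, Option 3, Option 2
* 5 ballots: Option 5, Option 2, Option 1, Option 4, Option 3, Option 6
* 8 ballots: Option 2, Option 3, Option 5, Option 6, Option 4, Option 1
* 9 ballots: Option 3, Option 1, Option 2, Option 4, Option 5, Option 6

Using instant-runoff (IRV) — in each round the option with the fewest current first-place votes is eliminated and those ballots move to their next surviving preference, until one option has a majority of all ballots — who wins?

Option 3

Round 1: Option 1 12, Option 2 8, Option 3 9, Option 4 9, Option 5 12, Option 6 0. Option 6 eliminated.
Round 2: Option 1 12, Option 2 8, Option 3 9, Option 4 9, Option 5 12. Option 2 eliminated.
Round 3: Option 1 12, Option 3 17, Option 4 9, Option 5 12. Option 4 eliminated.
Round 4: Option 1 12, Option 3 17, Option 5 21. Option 1 eliminated.
Round 5: Option 3 29, Option 5 21. Option 3 has a majority (≥26).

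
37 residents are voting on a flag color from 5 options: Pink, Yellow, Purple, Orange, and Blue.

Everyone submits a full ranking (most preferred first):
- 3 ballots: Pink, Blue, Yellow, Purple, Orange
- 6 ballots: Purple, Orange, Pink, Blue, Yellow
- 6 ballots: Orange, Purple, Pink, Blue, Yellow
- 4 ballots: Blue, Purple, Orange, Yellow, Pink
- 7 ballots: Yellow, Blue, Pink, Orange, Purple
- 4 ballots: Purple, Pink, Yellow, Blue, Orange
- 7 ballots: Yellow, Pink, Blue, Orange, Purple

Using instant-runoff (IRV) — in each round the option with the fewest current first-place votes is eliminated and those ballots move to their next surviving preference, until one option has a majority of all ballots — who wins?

Round 1: Pink 3, Yellow 14, Purple 10, Orange 6, Blue 4. Pink eliminated.
Round 2: Yellow 14, Purple 10, Orange 6, Blue 7. Orange eliminated.
Round 3: Yellow 14, Purple 16, Blue 7. Blue eliminated.
Round 4: Yellow 17, Purple 20. Purple has a majority (≥19).

Purple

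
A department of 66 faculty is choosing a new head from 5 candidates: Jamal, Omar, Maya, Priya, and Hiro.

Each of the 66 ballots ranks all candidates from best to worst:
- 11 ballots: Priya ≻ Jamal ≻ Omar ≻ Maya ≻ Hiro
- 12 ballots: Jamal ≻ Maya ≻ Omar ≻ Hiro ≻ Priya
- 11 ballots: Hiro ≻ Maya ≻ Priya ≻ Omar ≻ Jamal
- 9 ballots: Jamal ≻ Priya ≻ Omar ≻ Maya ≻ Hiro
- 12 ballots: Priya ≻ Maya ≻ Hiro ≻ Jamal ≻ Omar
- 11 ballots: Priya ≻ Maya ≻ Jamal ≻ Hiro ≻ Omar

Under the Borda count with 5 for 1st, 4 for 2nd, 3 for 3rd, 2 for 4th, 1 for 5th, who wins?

Priya

Jamal: 11×4 + 12×5 + 11×1 + 9×5 + 12×2 + 11×3 = 217
Omar: 11×3 + 12×3 + 11×2 + 9×3 + 12×1 + 11×1 = 141
Maya: 11×2 + 12×4 + 11×4 + 9×2 + 12×4 + 11×4 = 224
Priya: 11×5 + 12×1 + 11×3 + 9×4 + 12×5 + 11×5 = 251
Hiro: 11×1 + 12×2 + 11×5 + 9×1 + 12×3 + 11×2 = 157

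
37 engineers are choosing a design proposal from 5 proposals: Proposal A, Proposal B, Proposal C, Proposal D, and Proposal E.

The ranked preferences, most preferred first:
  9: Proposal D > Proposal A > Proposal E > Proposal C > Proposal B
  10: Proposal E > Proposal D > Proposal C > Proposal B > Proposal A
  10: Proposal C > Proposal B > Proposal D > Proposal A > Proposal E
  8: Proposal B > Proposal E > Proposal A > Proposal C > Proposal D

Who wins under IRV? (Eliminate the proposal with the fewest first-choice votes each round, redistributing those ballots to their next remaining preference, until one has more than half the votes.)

Proposal E

Round 1: Proposal A 0, Proposal B 8, Proposal C 10, Proposal D 9, Proposal E 10. Proposal A eliminated.
Round 2: Proposal B 8, Proposal C 10, Proposal D 9, Proposal E 10. Proposal B eliminated.
Round 3: Proposal C 10, Proposal D 9, Proposal E 18. Proposal D eliminated.
Round 4: Proposal C 10, Proposal E 27. Proposal E has a majority (≥19).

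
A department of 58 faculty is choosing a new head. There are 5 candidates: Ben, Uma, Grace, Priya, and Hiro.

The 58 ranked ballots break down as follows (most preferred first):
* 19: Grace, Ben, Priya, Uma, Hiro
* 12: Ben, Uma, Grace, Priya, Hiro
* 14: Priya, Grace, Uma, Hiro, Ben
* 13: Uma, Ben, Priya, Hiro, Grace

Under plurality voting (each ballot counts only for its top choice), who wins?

Grace

First-place votes: Ben 12, Uma 13, Grace 19, Priya 14, Hiro 0.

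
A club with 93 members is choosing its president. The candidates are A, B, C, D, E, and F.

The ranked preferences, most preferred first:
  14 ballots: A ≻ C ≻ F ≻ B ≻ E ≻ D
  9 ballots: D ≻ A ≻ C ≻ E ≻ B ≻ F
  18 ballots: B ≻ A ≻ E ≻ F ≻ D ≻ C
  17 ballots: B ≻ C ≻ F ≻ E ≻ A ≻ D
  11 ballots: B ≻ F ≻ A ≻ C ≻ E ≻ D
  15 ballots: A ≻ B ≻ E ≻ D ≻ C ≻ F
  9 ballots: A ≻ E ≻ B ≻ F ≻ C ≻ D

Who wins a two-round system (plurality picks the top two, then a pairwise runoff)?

Round 1 first-place votes: A 38, B 46, C 0, D 9, E 0, F 0. B and A advance.
Runoff: B is ranked above A on 46 ballots, A above B on 47.

A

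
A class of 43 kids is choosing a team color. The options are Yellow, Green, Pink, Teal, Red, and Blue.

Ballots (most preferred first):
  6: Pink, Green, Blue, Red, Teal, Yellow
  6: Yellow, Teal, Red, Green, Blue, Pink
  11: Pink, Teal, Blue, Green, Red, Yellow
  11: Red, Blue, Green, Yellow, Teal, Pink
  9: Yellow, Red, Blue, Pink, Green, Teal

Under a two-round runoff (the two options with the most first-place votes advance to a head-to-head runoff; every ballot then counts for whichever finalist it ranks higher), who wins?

Yellow

Round 1 first-place votes: Yellow 15, Green 0, Pink 17, Teal 0, Red 11, Blue 0. Pink and Yellow advance.
Runoff: Pink is ranked above Yellow on 17 ballots, Yellow above Pink on 26.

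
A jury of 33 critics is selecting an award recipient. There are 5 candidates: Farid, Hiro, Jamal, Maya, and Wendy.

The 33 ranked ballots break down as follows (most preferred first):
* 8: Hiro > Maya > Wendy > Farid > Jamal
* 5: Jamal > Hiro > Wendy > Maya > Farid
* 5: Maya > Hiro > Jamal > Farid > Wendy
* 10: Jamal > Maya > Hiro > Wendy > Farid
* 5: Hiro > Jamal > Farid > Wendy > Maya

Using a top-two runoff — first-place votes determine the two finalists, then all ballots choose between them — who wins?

Hiro

Round 1 first-place votes: Farid 0, Hiro 13, Jamal 15, Maya 5, Wendy 0. Jamal and Hiro advance.
Runoff: Jamal is ranked above Hiro on 15 ballots, Hiro above Jamal on 18.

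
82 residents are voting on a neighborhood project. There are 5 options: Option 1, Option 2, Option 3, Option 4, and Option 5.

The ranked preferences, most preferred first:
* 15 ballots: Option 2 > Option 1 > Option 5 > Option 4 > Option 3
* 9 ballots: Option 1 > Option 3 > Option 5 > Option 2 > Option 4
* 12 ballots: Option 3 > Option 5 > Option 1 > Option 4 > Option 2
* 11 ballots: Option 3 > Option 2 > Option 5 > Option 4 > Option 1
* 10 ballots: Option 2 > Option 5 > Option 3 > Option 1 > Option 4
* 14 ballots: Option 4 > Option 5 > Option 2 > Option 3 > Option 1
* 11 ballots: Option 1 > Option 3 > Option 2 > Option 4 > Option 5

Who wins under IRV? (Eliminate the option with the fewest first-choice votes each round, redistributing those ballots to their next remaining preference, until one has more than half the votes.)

Round 1: Option 1 20, Option 2 25, Option 3 23, Option 4 14, Option 5 0. Option 5 eliminated.
Round 2: Option 1 20, Option 2 25, Option 3 23, Option 4 14. Option 4 eliminated.
Round 3: Option 1 20, Option 2 39, Option 3 23. Option 1 eliminated.
Round 4: Option 2 39, Option 3 43. Option 3 has a majority (≥42).

Option 3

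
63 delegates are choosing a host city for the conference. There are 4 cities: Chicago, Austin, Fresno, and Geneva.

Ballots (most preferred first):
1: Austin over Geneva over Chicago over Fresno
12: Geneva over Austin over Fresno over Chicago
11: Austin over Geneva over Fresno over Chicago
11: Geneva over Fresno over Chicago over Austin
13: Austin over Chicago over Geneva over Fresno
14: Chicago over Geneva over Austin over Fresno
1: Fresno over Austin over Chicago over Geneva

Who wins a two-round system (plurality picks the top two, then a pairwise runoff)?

Geneva

Round 1 first-place votes: Chicago 14, Austin 25, Fresno 1, Geneva 23. Austin and Geneva advance.
Runoff: Austin is ranked above Geneva on 26 ballots, Geneva above Austin on 37.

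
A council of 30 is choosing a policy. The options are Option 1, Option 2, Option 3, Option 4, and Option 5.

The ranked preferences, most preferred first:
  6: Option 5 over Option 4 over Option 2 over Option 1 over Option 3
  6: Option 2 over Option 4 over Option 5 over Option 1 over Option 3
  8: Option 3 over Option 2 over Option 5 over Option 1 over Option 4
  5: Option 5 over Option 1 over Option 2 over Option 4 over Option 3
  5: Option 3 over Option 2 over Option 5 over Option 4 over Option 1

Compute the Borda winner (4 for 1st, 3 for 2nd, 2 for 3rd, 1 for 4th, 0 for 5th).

Option 1: 6×1 + 6×1 + 8×1 + 5×3 + 5×0 = 35
Option 2: 6×2 + 6×4 + 8×3 + 5×2 + 5×3 = 85
Option 3: 6×0 + 6×0 + 8×4 + 5×0 + 5×4 = 52
Option 4: 6×3 + 6×3 + 8×0 + 5×1 + 5×1 = 46
Option 5: 6×4 + 6×2 + 8×2 + 5×4 + 5×2 = 82

Option 2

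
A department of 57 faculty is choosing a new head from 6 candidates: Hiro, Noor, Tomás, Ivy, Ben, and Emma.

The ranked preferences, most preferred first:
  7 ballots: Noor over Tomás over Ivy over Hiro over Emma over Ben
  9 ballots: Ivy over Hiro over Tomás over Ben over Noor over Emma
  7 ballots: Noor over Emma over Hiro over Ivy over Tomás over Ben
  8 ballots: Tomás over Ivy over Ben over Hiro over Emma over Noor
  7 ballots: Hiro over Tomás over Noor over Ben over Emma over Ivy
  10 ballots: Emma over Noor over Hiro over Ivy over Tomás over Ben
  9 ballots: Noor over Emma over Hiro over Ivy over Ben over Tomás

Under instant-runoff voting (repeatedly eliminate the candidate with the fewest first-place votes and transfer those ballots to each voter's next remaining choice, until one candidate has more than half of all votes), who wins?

Noor

Round 1: Hiro 7, Noor 23, Tomás 8, Ivy 9, Ben 0, Emma 10. Ben eliminated.
Round 2: Hiro 7, Noor 23, Tomás 8, Ivy 9, Emma 10. Hiro eliminated.
Round 3: Noor 23, Tomás 15, Ivy 9, Emma 10. Ivy eliminated.
Round 4: Noor 23, Tomás 24, Emma 10. Emma eliminated.
Round 5: Noor 33, Tomás 24. Noor has a majority (≥29).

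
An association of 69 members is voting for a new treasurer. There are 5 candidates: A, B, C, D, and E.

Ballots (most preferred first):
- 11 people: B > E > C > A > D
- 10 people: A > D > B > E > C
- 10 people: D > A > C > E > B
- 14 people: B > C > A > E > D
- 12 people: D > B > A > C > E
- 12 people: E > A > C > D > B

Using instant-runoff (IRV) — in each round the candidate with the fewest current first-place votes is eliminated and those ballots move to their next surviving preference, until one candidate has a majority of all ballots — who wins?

Round 1: A 10, B 25, C 0, D 22, E 12. C eliminated.
Round 2: A 10, B 25, D 22, E 12. A eliminated.
Round 3: B 25, D 32, E 12. E eliminated.
Round 4: B 25, D 44. D has a majority (≥35).

D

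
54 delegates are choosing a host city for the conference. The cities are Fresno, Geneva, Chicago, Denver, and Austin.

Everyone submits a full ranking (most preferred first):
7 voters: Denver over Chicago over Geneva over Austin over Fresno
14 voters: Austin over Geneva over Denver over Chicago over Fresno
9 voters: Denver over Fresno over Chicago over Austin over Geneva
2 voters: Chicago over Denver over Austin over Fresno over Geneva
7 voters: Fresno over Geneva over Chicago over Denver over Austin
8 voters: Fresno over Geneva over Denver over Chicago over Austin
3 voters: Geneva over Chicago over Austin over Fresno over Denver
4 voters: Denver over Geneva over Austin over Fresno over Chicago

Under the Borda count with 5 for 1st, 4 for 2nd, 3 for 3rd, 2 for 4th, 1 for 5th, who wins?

Denver

Fresno: 7×1 + 14×1 + 9×4 + 2×2 + 7×5 + 8×5 + 3×2 + 4×2 = 150
Geneva: 7×3 + 14×4 + 9×1 + 2×1 + 7×4 + 8×4 + 3×5 + 4×4 = 179
Chicago: 7×4 + 14×2 + 9×3 + 2×5 + 7×3 + 8×2 + 3×4 + 4×1 = 146
Denver: 7×5 + 14×3 + 9×5 + 2×4 + 7×2 + 8×3 + 3×1 + 4×5 = 191
Austin: 7×2 + 14×5 + 9×2 + 2×3 + 7×1 + 8×1 + 3×3 + 4×3 = 144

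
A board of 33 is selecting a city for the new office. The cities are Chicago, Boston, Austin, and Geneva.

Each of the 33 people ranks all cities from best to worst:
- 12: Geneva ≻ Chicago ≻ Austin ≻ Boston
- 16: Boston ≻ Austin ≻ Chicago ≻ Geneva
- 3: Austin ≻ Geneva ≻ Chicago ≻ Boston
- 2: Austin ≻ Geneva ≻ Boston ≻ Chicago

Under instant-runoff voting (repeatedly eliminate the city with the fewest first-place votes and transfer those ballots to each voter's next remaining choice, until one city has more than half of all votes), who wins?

Geneva

Round 1: Chicago 0, Boston 16, Austin 5, Geneva 12. Chicago eliminated.
Round 2: Boston 16, Austin 5, Geneva 12. Austin eliminated.
Round 3: Boston 16, Geneva 17. Geneva has a majority (≥17).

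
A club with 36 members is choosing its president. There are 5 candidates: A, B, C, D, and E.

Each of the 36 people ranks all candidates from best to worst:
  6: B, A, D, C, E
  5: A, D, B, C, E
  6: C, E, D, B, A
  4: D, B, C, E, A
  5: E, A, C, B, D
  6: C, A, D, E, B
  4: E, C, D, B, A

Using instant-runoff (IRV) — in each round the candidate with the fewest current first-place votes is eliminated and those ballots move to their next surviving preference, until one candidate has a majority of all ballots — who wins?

C

Round 1: A 5, B 6, C 12, D 4, E 9. D eliminated.
Round 2: A 5, B 10, C 12, E 9. A eliminated.
Round 3: B 15, C 12, E 9. E eliminated.
Round 4: B 15, C 21. C has a majority (≥19).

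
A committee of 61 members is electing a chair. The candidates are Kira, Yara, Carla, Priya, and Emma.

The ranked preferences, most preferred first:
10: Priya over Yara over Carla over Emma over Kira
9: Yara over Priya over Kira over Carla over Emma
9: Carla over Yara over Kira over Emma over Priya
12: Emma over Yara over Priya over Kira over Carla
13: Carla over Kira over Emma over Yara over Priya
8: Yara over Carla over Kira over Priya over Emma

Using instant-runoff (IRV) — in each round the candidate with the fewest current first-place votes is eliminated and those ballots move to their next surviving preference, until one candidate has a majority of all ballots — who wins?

Round 1: Kira 0, Yara 17, Carla 22, Priya 10, Emma 12. Kira eliminated.
Round 2: Yara 17, Carla 22, Priya 10, Emma 12. Priya eliminated.
Round 3: Yara 27, Carla 22, Emma 12. Emma eliminated.
Round 4: Yara 39, Carla 22. Yara has a majority (≥31).

Yara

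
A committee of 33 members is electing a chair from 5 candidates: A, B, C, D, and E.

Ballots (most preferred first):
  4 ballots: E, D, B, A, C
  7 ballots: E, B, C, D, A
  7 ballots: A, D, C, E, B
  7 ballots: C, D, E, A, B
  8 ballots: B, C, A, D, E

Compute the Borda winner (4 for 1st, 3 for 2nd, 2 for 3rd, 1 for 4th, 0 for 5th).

A: 4×1 + 7×0 + 7×4 + 7×1 + 8×2 = 55
B: 4×2 + 7×3 + 7×0 + 7×0 + 8×4 = 61
C: 4×0 + 7×2 + 7×2 + 7×4 + 8×3 = 80
D: 4×3 + 7×1 + 7×3 + 7×3 + 8×1 = 69
E: 4×4 + 7×4 + 7×1 + 7×2 + 8×0 = 65

C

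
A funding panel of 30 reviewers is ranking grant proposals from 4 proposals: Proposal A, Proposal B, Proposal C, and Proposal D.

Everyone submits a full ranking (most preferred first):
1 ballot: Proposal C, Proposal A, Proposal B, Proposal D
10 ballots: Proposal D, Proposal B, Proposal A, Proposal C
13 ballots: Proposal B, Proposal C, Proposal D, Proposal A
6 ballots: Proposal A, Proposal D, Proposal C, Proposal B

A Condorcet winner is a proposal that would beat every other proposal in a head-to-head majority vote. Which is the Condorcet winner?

Proposal D vs Proposal A: 23–7
Proposal D vs Proposal B: 16–14
Proposal D vs Proposal C: 16–14
Proposal D beats every other proposal.

Proposal D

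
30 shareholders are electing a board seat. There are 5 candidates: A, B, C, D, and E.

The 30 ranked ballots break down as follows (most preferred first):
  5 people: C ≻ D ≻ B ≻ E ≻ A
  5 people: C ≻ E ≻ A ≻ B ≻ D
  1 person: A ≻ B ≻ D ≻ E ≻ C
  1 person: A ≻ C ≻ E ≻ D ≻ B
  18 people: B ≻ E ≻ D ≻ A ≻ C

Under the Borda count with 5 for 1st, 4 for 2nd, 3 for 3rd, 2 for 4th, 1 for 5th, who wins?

A: 5×1 + 5×3 + 1×5 + 1×5 + 18×2 = 66
B: 5×3 + 5×2 + 1×4 + 1×1 + 18×5 = 120
C: 5×5 + 5×5 + 1×1 + 1×4 + 18×1 = 73
D: 5×4 + 5×1 + 1×3 + 1×2 + 18×3 = 84
E: 5×2 + 5×4 + 1×2 + 1×3 + 18×4 = 107

B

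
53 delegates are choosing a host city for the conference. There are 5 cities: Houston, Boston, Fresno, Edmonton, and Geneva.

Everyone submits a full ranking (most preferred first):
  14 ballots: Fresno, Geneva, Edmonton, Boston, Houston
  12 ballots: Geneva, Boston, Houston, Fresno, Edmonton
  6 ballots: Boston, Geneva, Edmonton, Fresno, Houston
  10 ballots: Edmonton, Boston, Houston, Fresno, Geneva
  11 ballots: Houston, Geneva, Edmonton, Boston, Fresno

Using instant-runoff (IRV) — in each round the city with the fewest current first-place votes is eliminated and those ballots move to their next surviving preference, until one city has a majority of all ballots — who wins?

Geneva

Round 1: Houston 11, Boston 6, Fresno 14, Edmonton 10, Geneva 12. Boston eliminated.
Round 2: Houston 11, Fresno 14, Edmonton 10, Geneva 18. Edmonton eliminated.
Round 3: Houston 21, Fresno 14, Geneva 18. Fresno eliminated.
Round 4: Houston 21, Geneva 32. Geneva has a majority (≥27).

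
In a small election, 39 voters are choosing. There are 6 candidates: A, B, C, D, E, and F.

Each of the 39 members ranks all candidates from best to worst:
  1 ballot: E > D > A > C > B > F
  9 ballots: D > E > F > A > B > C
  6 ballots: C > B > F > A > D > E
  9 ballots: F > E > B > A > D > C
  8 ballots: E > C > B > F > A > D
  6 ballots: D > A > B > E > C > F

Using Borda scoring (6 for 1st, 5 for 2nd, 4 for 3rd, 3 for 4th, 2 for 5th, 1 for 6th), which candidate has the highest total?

E

A: 1×4 + 9×3 + 6×3 + 9×3 + 8×2 + 6×5 = 122
B: 1×2 + 9×2 + 6×5 + 9×4 + 8×4 + 6×4 = 142
C: 1×3 + 9×1 + 6×6 + 9×1 + 8×5 + 6×2 = 109
D: 1×5 + 9×6 + 6×2 + 9×2 + 8×1 + 6×6 = 133
E: 1×6 + 9×5 + 6×1 + 9×5 + 8×6 + 6×3 = 168
F: 1×1 + 9×4 + 6×4 + 9×6 + 8×3 + 6×1 = 145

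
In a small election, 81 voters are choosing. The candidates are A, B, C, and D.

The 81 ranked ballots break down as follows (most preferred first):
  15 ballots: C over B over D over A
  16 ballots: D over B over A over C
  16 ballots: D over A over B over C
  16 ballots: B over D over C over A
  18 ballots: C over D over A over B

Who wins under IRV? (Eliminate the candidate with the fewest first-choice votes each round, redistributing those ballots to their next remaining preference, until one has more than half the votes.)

Round 1: A 0, B 16, C 33, D 32. A eliminated.
Round 2: B 16, C 33, D 32. B eliminated.
Round 3: C 33, D 48. D has a majority (≥41).

D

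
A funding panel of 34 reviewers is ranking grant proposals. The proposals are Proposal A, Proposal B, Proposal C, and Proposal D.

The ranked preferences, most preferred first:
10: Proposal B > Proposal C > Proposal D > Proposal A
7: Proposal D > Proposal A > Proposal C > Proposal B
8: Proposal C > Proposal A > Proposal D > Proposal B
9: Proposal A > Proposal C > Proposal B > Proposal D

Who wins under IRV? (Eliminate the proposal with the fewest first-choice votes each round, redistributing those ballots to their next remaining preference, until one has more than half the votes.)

Round 1: Proposal A 9, Proposal B 10, Proposal C 8, Proposal D 7. Proposal D eliminated.
Round 2: Proposal A 16, Proposal B 10, Proposal C 8. Proposal C eliminated.
Round 3: Proposal A 24, Proposal B 10. Proposal A has a majority (≥18).

Proposal A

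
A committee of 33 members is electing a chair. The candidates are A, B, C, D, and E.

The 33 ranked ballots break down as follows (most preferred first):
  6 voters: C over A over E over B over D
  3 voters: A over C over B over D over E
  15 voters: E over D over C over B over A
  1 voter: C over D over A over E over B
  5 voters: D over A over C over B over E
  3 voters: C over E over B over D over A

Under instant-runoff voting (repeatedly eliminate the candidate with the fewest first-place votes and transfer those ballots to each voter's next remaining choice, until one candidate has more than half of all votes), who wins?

Round 1: A 3, B 0, C 10, D 5, E 15. B eliminated.
Round 2: A 3, C 10, D 5, E 15. A eliminated.
Round 3: C 13, D 5, E 15. D eliminated.
Round 4: C 18, E 15. C has a majority (≥17).

C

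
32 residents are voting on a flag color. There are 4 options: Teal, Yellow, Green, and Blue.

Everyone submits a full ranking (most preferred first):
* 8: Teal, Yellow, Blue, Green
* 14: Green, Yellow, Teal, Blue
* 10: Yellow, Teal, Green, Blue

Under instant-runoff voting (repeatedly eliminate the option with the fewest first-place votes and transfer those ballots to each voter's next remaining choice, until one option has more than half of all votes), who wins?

Yellow

Round 1: Teal 8, Yellow 10, Green 14, Blue 0. Blue eliminated.
Round 2: Teal 8, Yellow 10, Green 14. Teal eliminated.
Round 3: Yellow 18, Green 14. Yellow has a majority (≥17).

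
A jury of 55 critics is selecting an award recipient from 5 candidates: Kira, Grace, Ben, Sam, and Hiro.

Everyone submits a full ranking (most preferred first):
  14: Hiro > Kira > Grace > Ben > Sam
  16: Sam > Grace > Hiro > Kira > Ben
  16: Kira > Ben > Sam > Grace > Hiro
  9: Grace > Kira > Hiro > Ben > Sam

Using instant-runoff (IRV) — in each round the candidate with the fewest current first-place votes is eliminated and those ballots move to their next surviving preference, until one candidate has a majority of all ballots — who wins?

Kira

Round 1: Kira 16, Grace 9, Ben 0, Sam 16, Hiro 14. Ben eliminated.
Round 2: Kira 16, Grace 9, Sam 16, Hiro 14. Grace eliminated.
Round 3: Kira 25, Sam 16, Hiro 14. Hiro eliminated.
Round 4: Kira 39, Sam 16. Kira has a majority (≥28).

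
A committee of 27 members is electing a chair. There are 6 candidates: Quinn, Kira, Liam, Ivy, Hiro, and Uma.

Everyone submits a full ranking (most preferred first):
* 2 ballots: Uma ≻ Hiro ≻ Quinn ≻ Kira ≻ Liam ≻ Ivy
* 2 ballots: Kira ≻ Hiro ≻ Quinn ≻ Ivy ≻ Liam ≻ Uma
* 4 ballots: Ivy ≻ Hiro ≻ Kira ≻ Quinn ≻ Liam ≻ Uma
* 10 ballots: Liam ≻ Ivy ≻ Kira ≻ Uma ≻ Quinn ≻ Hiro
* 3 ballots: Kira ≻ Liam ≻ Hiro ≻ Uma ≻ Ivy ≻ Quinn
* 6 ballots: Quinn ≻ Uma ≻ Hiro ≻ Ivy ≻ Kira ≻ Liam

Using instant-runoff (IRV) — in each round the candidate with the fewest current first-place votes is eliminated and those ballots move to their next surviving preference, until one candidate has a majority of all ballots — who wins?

Kira

Round 1: Quinn 6, Kira 5, Liam 10, Ivy 4, Hiro 0, Uma 2. Hiro eliminated.
Round 2: Quinn 6, Kira 5, Liam 10, Ivy 4, Uma 2. Uma eliminated.
Round 3: Quinn 8, Kira 5, Liam 10, Ivy 4. Ivy eliminated.
Round 4: Quinn 8, Kira 9, Liam 10. Quinn eliminated.
Round 5: Kira 17, Liam 10. Kira has a majority (≥14).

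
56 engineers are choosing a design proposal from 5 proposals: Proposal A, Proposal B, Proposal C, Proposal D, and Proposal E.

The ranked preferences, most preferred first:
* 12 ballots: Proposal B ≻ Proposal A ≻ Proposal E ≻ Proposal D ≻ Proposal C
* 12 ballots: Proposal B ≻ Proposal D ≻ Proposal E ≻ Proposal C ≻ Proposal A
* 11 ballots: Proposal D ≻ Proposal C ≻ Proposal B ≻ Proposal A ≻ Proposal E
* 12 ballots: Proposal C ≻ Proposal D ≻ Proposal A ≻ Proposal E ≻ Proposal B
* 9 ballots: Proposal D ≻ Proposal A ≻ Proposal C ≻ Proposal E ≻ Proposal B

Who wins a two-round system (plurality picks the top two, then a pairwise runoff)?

Proposal D

Round 1 first-place votes: Proposal A 0, Proposal B 24, Proposal C 12, Proposal D 20, Proposal E 0. Proposal B and Proposal D advance.
Runoff: Proposal B is ranked above Proposal D on 24 ballots, Proposal D above Proposal B on 32.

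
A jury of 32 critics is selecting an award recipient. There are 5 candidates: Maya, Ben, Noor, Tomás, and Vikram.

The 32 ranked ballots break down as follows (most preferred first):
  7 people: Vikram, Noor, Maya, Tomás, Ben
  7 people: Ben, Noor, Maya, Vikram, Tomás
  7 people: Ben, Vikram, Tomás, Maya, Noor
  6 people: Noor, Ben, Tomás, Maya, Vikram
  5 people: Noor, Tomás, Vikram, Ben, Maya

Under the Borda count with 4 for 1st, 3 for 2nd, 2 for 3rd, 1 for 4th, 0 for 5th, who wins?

Maya: 7×2 + 7×2 + 7×1 + 6×1 + 5×0 = 41
Ben: 7×0 + 7×4 + 7×4 + 6×3 + 5×1 = 79
Noor: 7×3 + 7×3 + 7×0 + 6×4 + 5×4 = 86
Tomás: 7×1 + 7×0 + 7×2 + 6×2 + 5×3 = 48
Vikram: 7×4 + 7×1 + 7×3 + 6×0 + 5×2 = 66

Noor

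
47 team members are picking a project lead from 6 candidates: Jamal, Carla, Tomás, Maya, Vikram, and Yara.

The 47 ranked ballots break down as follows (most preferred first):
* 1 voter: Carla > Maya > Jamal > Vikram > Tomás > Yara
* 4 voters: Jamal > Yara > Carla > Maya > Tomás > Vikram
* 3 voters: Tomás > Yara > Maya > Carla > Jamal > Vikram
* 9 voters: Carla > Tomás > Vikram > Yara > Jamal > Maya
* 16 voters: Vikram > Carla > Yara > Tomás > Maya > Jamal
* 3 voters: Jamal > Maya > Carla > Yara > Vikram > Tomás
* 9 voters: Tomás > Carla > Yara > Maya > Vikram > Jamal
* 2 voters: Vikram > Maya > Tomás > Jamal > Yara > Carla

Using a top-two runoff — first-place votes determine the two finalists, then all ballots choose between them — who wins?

Round 1 first-place votes: Jamal 7, Carla 10, Tomás 12, Maya 0, Vikram 18, Yara 0. Vikram and Tomás advance.
Runoff: Vikram is ranked above Tomás on 22 ballots, Tomás above Vikram on 25.

Tomás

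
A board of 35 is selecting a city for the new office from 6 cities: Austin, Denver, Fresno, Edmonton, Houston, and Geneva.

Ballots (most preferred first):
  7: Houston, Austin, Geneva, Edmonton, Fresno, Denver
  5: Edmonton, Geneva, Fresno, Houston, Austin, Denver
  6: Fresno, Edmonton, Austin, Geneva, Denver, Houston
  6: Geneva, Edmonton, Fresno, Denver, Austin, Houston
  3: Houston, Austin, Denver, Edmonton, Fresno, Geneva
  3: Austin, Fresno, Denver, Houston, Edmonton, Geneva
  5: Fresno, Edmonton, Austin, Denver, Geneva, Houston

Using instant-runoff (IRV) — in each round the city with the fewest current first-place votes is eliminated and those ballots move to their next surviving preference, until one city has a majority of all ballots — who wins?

Geneva

Round 1: Austin 3, Denver 0, Fresno 11, Edmonton 5, Houston 10, Geneva 6. Denver eliminated.
Round 2: Austin 3, Fresno 11, Edmonton 5, Houston 10, Geneva 6. Austin eliminated.
Round 3: Fresno 14, Edmonton 5, Houston 10, Geneva 6. Edmonton eliminated.
Round 4: Fresno 14, Houston 10, Geneva 11. Houston eliminated.
Round 5: Fresno 17, Geneva 18. Geneva has a majority (≥18).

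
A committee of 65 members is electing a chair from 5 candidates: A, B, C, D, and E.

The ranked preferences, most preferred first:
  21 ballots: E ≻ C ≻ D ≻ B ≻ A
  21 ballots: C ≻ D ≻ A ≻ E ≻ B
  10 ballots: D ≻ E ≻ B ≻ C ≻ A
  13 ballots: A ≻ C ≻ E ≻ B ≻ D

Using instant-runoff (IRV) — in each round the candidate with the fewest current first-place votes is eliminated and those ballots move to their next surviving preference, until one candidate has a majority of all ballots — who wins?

Round 1: A 13, B 0, C 21, D 10, E 21. B eliminated.
Round 2: A 13, C 21, D 10, E 21. D eliminated.
Round 3: A 13, C 21, E 31. A eliminated.
Round 4: C 34, E 31. C has a majority (≥33).

C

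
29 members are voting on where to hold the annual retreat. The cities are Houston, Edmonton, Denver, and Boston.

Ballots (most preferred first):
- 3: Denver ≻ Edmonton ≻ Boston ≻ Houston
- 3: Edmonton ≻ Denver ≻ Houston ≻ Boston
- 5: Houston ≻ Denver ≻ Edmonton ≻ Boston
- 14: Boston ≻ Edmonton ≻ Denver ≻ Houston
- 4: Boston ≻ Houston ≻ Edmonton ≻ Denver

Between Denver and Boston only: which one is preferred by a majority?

Boston

Denver is ranked above Boston on 11 ballots; Boston above Denver on 18.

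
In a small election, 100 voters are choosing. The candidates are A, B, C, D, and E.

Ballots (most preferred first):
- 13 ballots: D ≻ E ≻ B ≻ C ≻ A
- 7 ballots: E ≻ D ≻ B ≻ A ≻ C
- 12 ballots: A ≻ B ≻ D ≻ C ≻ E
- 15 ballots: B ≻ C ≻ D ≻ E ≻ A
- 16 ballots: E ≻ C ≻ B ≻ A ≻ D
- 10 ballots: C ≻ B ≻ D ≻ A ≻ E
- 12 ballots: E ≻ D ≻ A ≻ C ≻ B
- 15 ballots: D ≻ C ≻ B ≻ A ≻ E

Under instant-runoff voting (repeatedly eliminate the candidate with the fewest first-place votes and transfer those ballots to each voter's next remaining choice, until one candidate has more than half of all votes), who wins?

B

Round 1: A 12, B 15, C 10, D 28, E 35. C eliminated.
Round 2: A 12, B 25, D 28, E 35. A eliminated.
Round 3: B 37, D 28, E 35. D eliminated.
Round 4: B 52, E 48. B has a majority (≥51).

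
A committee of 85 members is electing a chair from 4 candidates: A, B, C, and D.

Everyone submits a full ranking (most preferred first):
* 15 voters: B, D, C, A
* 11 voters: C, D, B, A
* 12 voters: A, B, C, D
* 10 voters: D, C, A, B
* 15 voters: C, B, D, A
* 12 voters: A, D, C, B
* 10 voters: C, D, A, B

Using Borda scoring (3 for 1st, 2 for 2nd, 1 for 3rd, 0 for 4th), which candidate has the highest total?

A: 15×0 + 11×0 + 12×3 + 10×1 + 15×0 + 12×3 + 10×1 = 92
B: 15×3 + 11×1 + 12×2 + 10×0 + 15×2 + 12×0 + 10×0 = 110
C: 15×1 + 11×3 + 12×1 + 10×2 + 15×3 + 12×1 + 10×3 = 167
D: 15×2 + 11×2 + 12×0 + 10×3 + 15×1 + 12×2 + 10×2 = 141

C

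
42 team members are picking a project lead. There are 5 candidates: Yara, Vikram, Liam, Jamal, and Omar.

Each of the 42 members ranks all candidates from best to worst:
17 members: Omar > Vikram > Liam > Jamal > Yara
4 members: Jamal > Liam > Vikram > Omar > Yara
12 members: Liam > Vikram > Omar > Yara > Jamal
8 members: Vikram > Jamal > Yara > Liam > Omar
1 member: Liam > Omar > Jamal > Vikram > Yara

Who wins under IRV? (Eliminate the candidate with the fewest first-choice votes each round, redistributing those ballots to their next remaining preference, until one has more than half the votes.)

Liam

Round 1: Yara 0, Vikram 8, Liam 13, Jamal 4, Omar 17. Yara eliminated.
Round 2: Vikram 8, Liam 13, Jamal 4, Omar 17. Jamal eliminated.
Round 3: Vikram 8, Liam 17, Omar 17. Vikram eliminated.
Round 4: Liam 25, Omar 17. Liam has a majority (≥22).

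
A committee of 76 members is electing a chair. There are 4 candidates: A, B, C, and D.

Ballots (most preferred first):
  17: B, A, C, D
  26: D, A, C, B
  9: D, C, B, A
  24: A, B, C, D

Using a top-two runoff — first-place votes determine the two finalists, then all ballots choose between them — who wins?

Round 1 first-place votes: A 24, B 17, C 0, D 35. D and A advance.
Runoff: D is ranked above A on 35 ballots, A above D on 41.

A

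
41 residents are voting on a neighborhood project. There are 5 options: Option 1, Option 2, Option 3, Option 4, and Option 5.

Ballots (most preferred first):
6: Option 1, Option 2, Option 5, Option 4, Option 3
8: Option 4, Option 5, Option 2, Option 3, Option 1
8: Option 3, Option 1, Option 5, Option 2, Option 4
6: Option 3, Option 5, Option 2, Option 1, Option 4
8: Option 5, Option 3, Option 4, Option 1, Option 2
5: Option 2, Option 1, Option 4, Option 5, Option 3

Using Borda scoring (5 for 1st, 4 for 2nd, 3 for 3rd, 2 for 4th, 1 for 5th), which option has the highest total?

Option 5

Option 1: 6×5 + 8×1 + 8×4 + 6×2 + 8×2 + 5×4 = 118
Option 2: 6×4 + 8×3 + 8×2 + 6×3 + 8×1 + 5×5 = 115
Option 3: 6×1 + 8×2 + 8×5 + 6×5 + 8×4 + 5×1 = 129
Option 4: 6×2 + 8×5 + 8×1 + 6×1 + 8×3 + 5×3 = 105
Option 5: 6×3 + 8×4 + 8×3 + 6×4 + 8×5 + 5×2 = 148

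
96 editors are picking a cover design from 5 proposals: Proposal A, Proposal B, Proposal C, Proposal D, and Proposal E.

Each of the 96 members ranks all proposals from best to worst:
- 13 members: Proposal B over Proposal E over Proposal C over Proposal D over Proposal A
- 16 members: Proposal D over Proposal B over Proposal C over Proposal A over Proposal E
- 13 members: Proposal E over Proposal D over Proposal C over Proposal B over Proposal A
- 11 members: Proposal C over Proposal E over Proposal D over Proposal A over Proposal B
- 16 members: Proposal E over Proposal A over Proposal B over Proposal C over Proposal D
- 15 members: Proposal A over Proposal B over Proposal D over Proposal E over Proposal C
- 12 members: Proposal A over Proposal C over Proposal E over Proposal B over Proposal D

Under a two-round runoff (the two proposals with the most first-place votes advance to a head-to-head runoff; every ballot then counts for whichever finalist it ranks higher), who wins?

Proposal E

Round 1 first-place votes: Proposal A 27, Proposal B 13, Proposal C 11, Proposal D 16, Proposal E 29. Proposal E and Proposal A advance.
Runoff: Proposal E is ranked above Proposal A on 53 ballots, Proposal A above Proposal E on 43.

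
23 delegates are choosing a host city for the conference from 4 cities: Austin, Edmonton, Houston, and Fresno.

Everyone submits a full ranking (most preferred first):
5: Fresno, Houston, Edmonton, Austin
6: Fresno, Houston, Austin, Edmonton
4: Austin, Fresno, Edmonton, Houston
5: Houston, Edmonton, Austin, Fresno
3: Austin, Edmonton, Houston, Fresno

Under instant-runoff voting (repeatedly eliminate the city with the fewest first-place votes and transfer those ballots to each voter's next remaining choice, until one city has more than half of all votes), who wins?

Round 1: Austin 7, Edmonton 0, Houston 5, Fresno 11. Edmonton eliminated.
Round 2: Austin 7, Houston 5, Fresno 11. Houston eliminated.
Round 3: Austin 12, Fresno 11. Austin has a majority (≥12).

Austin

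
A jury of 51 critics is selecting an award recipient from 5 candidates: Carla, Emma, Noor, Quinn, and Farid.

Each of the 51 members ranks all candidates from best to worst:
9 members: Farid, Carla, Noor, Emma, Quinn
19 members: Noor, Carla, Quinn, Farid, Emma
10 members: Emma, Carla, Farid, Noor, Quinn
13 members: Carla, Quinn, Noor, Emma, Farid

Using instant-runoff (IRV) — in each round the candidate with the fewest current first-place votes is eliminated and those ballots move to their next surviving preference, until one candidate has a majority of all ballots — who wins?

Round 1: Carla 13, Emma 10, Noor 19, Quinn 0, Farid 9. Quinn eliminated.
Round 2: Carla 13, Emma 10, Noor 19, Farid 9. Farid eliminated.
Round 3: Carla 22, Emma 10, Noor 19. Emma eliminated.
Round 4: Carla 32, Noor 19. Carla has a majority (≥26).

Carla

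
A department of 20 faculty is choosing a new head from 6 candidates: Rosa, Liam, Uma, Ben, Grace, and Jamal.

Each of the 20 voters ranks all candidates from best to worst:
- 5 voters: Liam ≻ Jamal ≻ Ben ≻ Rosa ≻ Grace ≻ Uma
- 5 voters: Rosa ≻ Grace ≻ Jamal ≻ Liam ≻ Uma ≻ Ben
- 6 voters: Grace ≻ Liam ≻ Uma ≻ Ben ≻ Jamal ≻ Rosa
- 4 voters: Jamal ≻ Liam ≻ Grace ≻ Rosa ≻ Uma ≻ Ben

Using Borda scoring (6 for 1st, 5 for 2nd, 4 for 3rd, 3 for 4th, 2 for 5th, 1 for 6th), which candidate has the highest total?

Rosa: 5×3 + 5×6 + 6×1 + 4×3 = 63
Liam: 5×6 + 5×3 + 6×5 + 4×5 = 95
Uma: 5×1 + 5×2 + 6×4 + 4×2 = 47
Ben: 5×4 + 5×1 + 6×3 + 4×1 = 47
Grace: 5×2 + 5×5 + 6×6 + 4×4 = 87
Jamal: 5×5 + 5×4 + 6×2 + 4×6 = 81

Liam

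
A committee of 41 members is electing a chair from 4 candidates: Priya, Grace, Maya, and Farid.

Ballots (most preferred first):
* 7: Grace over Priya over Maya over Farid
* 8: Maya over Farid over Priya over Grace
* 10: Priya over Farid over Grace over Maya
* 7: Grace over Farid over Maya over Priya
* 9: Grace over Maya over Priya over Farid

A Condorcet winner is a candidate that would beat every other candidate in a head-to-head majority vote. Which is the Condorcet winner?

Grace

Grace vs Priya: 23–18
Grace vs Maya: 33–8
Grace vs Farid: 23–18
Grace beats every other candidate.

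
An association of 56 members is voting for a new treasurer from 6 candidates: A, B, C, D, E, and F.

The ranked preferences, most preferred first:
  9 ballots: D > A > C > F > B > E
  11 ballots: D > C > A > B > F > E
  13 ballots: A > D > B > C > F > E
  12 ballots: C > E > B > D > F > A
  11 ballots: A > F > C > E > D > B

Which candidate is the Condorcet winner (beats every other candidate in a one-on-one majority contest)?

D vs A: 32–24
D vs B: 44–12
D vs C: 33–23
D vs E: 33–23
D vs F: 45–11
D beats every other candidate.

D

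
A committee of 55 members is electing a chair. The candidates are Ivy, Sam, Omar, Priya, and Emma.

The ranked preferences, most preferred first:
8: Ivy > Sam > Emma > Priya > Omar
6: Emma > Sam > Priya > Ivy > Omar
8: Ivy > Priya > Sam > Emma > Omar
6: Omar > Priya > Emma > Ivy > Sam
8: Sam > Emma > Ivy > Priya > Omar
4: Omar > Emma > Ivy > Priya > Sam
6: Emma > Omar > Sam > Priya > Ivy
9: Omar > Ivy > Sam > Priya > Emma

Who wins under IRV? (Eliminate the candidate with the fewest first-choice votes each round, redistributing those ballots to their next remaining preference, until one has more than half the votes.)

Round 1: Ivy 16, Sam 8, Omar 19, Priya 0, Emma 12. Priya eliminated.
Round 2: Ivy 16, Sam 8, Omar 19, Emma 12. Sam eliminated.
Round 3: Ivy 16, Omar 19, Emma 20. Ivy eliminated.
Round 4: Omar 19, Emma 36. Emma has a majority (≥28).

Emma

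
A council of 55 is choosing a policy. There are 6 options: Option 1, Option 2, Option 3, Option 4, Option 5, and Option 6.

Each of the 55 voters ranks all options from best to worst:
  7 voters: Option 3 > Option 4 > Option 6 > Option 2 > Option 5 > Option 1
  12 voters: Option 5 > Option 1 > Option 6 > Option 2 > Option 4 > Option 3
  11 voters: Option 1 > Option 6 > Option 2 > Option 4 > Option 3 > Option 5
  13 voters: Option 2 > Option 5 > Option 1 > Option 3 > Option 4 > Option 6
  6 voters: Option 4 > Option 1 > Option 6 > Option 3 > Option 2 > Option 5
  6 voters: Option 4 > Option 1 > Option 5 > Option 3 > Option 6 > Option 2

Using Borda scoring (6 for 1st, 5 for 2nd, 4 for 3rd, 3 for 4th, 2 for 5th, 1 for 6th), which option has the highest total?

Option 1: 7×1 + 12×5 + 11×6 + 13×4 + 6×5 + 6×5 = 245
Option 2: 7×3 + 12×3 + 11×4 + 13×6 + 6×2 + 6×1 = 197
Option 3: 7×6 + 12×1 + 11×2 + 13×3 + 6×3 + 6×3 = 151
Option 4: 7×5 + 12×2 + 11×3 + 13×2 + 6×6 + 6×6 = 190
Option 5: 7×2 + 12×6 + 11×1 + 13×5 + 6×1 + 6×4 = 192
Option 6: 7×4 + 12×4 + 11×5 + 13×1 + 6×4 + 6×2 = 180

Option 1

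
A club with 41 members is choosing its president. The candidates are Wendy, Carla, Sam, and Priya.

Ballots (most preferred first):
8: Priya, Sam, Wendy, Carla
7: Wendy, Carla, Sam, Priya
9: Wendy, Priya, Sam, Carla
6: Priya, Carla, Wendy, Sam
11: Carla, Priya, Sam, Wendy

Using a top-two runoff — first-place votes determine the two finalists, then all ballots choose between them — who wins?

Round 1 first-place votes: Wendy 16, Carla 11, Sam 0, Priya 14. Wendy and Priya advance.
Runoff: Wendy is ranked above Priya on 16 ballots, Priya above Wendy on 25.

Priya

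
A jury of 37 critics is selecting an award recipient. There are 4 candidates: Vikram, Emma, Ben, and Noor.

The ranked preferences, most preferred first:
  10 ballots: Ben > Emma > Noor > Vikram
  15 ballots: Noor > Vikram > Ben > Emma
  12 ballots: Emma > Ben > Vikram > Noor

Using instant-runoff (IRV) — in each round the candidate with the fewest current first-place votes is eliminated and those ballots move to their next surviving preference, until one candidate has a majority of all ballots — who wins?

Emma

Round 1: Vikram 0, Emma 12, Ben 10, Noor 15. Vikram eliminated.
Round 2: Emma 12, Ben 10, Noor 15. Ben eliminated.
Round 3: Emma 22, Noor 15. Emma has a majority (≥19).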